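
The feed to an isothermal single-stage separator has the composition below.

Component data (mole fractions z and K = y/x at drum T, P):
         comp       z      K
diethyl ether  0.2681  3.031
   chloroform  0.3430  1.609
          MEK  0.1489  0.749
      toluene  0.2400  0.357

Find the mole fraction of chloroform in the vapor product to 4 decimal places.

Rachford–Rice: g(ψ) = Σ zᵢ(Kᵢ−1)/(1+ψ(Kᵢ−1)) = 0.
g(0) = ΣzᵢKᵢ − 1 = 0.5617 and g(1) = 1 − Σzᵢ/Kᵢ = -0.1727, so a root lies in (0, 1).
Iterate (Newton) starting at ψ = 0.44:
  ψ = 0.4400: g = 0.19507, g' = -0.5924 → ψ = 0.7693
  ψ = 0.7693: g = 0.00304, g' = -0.6304 → ψ = 0.7741
Converged at ψ = 0.7741.
Compositions from xᵢ = zᵢ/(1+ψ(Kᵢ−1)), yᵢ = Kᵢxᵢ:
  diethyl ether: x = 0.1042, y = 0.3159
  chloroform: x = 0.2331, y = 0.3751
  MEK: x = 0.1848, y = 0.1384
  toluene: x = 0.4779, y = 0.1706

y_chloroform = 0.3751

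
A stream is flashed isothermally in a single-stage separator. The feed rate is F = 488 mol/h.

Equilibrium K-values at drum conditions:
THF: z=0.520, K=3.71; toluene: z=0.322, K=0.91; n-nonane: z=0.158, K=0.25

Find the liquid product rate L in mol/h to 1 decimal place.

L = 43.2 mol/h

Rachford–Rice: g(β) = Σ zᵢ(Kᵢ−1)/(1+β(Kᵢ−1)) = 0.
Feasibility: ΣzᵢKᵢ = 2.262, Σzᵢ/Kᵢ = 1.126 — both > 1, two phases present.
Iterate (Newton) starting at β = 0.59:
  β = 0.590: g = 0.2991, g' = -0.854 → β = 0.940
  β = 0.940: g = -0.0362, g' = -1.328 → β = 0.913
  β = 0.913: g = -0.0016, g' = -1.213 → β = 0.911
Converged at β = 0.911.
Then V = β·F = 0.9115·488 = 444.8 mol/h and L = F − V = 43.2 mol/h.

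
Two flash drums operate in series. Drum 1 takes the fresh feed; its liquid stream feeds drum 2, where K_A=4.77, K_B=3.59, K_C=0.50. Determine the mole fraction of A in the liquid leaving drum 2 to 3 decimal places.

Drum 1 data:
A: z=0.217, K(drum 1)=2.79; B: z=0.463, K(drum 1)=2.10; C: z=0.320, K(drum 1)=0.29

Drum 1:
Newton iteration, ψ₁⁰ = 0.64:
  ψ₁ = 0.640: g = 0.0635, g' = -0.886 → ψ₁ = 0.712
  ψ₁ = 0.712: g = -0.0028, g' = -0.970 → ψ₁ = 0.709
Converged at ψ₁ = 0.709.
Drum-1 compositions:
  A: x = 0.096, y = 0.267
  B: x = 0.260, y = 0.546
  C: x = 0.644, y = 0.187
Drum-2 feed = drum-1 liquid: z₂ = (0.0956, 0.2602, 0.6442).
Drum 2:
Rachford–Rice: g(ψ₂) = Σ zᵢ(Kᵢ−1)/(1+ψ₂(Kᵢ−1)) = 0.
Feasibility: ΣzᵢKᵢ = 1.712, Σzᵢ/Kᵢ = 1.381 — both > 1, two phases present.
Newton iteration, ψ₂⁰ = 0.5:
  ψ₂ = 0.500: g = -0.0109, g' = -0.781 → ψ₂ = 0.486
Converged at ψ₂ = 0.486.
  A: x = 0.034, y = 0.161
  B: x = 0.115, y = 0.413
  C: x = 0.851, y = 0.426

x_A (drum 2) = 0.034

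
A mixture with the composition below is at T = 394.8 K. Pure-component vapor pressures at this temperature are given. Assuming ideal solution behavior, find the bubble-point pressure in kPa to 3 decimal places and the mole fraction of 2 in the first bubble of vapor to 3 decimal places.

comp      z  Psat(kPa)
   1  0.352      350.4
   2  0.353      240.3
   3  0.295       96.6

Pbub = 236.664 kPa, y_2 = 0.358

At the bubble point ψ → 0, so ΣzᵢKᵢ = 1 with Kᵢ = Pᵢˢᵃᵗ/P ⇒ P = ΣzᵢPᵢˢᵃᵗ.
P = 0.352·350.4 + 0.353·240.3 + 0.295·96.6 = 236.664 kPa
yᵢ = zᵢPᵢˢᵃᵗ/P ⇒ y_2 = 0.353·240.3/236.664 = 0.358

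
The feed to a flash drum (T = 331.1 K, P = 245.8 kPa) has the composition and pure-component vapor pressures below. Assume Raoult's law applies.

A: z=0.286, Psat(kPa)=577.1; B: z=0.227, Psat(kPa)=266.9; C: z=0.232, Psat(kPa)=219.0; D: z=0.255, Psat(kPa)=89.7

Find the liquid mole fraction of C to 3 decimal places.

x_C = 0.244

Raoult's law: Kᵢ = Pᵢˢᵃᵗ/P = Pᵢˢᵃᵗ/245.8.
  K_A = 577.1/245.8 = 2.34784, K_B = 266.9/245.8 = 1.08584, K_C = 219.0/245.8 = 0.89097, K_D = 89.7/245.8 = 0.36493
Material balance + equilibrium reduce to Σ zᵢ(Kᵢ−1)/(1+β(Kᵢ−1)) = 0.
Check two-phase: ΣzᵢKᵢ = 1.218 > 1 and Σzᵢ/Kᵢ = 1.290 > 1, so g(0) = 0.218 > 0 and g(1) = -0.290 < 0.
Newton iteration, β⁰ = 0.5:
  β = 0.500: g = -0.0151, g' = -0.411 → β = 0.463
Converged at β = 0.463.
Compositions from xᵢ = zᵢ/(1+β(Kᵢ−1)), yᵢ = Kᵢxᵢ:
  A: x = 0.176, y = 0.413
  B: x = 0.218, y = 0.237
  C: x = 0.244, y = 0.218
  D: x = 0.361, y = 0.132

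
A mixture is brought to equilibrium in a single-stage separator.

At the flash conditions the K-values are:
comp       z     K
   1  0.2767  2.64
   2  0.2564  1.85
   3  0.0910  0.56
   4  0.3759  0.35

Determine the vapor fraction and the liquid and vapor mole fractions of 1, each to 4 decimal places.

ψ = 0.4841, x_1 = 0.1542, y_1 = 0.4072

Rachford–Rice: g(ψ) = Σ zᵢ(Kᵢ−1)/(1+ψ(Kᵢ−1)) = 0.
Check two-phase: ΣzᵢKᵢ = 1.3874 > 1 and Σzᵢ/Kᵢ = 1.4799 > 1, so g(0) = 0.3874 > 0 and g(1) = -0.4799 < 0.
Newton iteration, ψ⁰ = 0.39:
  ψ = 0.3900: g = 0.06481, g' = -0.6920 → ψ = 0.4837
  ψ = 0.4837: g = 0.00028, g' = -0.6908 → ψ = 0.4841
Converged at ψ = 0.4841.
Compositions from xᵢ = zᵢ/(1+ψ(Kᵢ−1)), yᵢ = Kᵢxᵢ:
  1: x = 0.1542, y = 0.4072
  2: x = 0.1817, y = 0.3361
  3: x = 0.1156, y = 0.0648
  4: x = 0.5485, y = 0.1920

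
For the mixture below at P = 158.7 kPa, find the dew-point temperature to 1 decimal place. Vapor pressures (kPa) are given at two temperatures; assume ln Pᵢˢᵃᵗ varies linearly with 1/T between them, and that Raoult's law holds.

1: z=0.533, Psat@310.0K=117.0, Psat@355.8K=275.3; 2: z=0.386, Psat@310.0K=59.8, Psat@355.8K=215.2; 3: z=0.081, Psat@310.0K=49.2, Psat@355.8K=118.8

T = 338.6 K

Dew-point temperature: Σzᵢ·P/Pᵢˢᵃᵗ(T) = 1. Interpolate ln Pᵢˢᵃᵗ = aᵢ + bᵢ/T.
  T = 310.0 K: ΣzᵢP/Pᵢˢᵃᵗ = 2.0086
  T = 355.8 K: ΣzᵢP/Pᵢˢᵃᵗ = 0.7001
  T = 332.9 K: ΣzᵢP/Pᵢˢᵃᵗ = 1.1375
  T = 344.4 K: ΣzᵢP/Pᵢˢᵃᵗ = 0.8833
  T = 338.6 K: ΣzᵢP/Pᵢˢᵃᵗ = 1.0010
  T = 341.5 K: ΣzᵢP/Pᵢˢᵃᵗ = 0.9397
Interpolating between 338.6 K and 341.5 K gives T ≈ 338.6 K.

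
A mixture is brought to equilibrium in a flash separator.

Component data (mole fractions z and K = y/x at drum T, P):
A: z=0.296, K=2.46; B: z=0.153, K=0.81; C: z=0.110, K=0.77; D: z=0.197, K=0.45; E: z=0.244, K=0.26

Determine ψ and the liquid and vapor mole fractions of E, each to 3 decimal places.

ψ = 0.117, x_E = 0.267, y_E = 0.069

Material balance + equilibrium reduce to Σ zᵢ(Kᵢ−1)/(1+ψ(Kᵢ−1)) = 0.
Check two-phase: ΣzᵢKᵢ = 1.089 > 1 and Σzᵢ/Kᵢ = 1.828 > 1, so g(0) = 0.089 > 0 and g(1) = -0.828 < 0.
Newton iteration, ψ⁰ = 0.5:
  ψ = 0.500: g = -0.2470, g' = -0.675 → ψ = 0.134
  ψ = 0.134: g = -0.0120, g' = -0.687 → ψ = 0.117
Converged at ψ = 0.117.
Compositions from xᵢ = zᵢ/(1+ψ(Kᵢ−1)), yᵢ = Kᵢxᵢ:
  A: x = 0.253, y = 0.622
  B: x = 0.156, y = 0.127
  C: x = 0.113, y = 0.087
  D: x = 0.211, y = 0.095
  E: x = 0.267, y = 0.069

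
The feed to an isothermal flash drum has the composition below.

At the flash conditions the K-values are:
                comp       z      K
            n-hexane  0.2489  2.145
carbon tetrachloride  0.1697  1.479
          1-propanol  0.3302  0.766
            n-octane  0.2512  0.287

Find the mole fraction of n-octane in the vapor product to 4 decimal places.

Material balance + equilibrium reduce to Σ zᵢ(Kᵢ−1)/(1+V/F(Kᵢ−1)) = 0.
Feasibility: ΣzᵢKᵢ = 1.1099, Σzᵢ/Kᵢ = 1.5371 — both > 1, two phases present.
Newton–Raphson from V/F = 0.67:
  V/F = 0.6700: g = -0.21175, g' = -0.6204 → V/F = 0.3287
  V/F = 0.3287: g = -0.04034, g' = -0.4404 → V/F = 0.2371
  V/F = 0.2371: g = -0.00021, g' = -0.4385 → V/F = 0.2366
Converged at V/F = 0.2366.
Compositions from xᵢ = zᵢ/(1+V/F(Kᵢ−1)), yᵢ = Kᵢxᵢ:
  n-hexane: x = 0.1958, y = 0.4201
  carbon tetrachloride: x = 0.1524, y = 0.2254
  1-propanol: x = 0.3496, y = 0.2678
  n-octane: x = 0.3022, y = 0.0867

y_n-octane = 0.0867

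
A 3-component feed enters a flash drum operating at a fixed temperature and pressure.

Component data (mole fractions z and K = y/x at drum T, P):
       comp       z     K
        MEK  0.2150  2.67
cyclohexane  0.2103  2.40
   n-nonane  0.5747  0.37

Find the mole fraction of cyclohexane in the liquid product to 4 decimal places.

Material balance + equilibrium reduce to Σ zᵢ(Kᵢ−1)/(1+V/F(Kᵢ−1)) = 0.
Check two-phase: ΣzᵢKᵢ = 1.2914 > 1 and Σzᵢ/Kᵢ = 1.7214 > 1, so g(0) = 0.2914 > 0 and g(1) = -0.7214 < 0.
Newton–Raphson from V/F = 0.5:
  V/F = 0.5000: g = -0.15970, g' = -0.8068 → V/F = 0.3021
  V/F = 0.3021: g = -0.00158, g' = -0.8164 → V/F = 0.3001
Converged at V/F = 0.3001.
Compositions from xᵢ = zᵢ/(1+V/F(Kᵢ−1)), yᵢ = Kᵢxᵢ:
  MEK: x = 0.1432, y = 0.3824
  cyclohexane: x = 0.1481, y = 0.3554
  n-nonane: x = 0.7087, y = 0.2622

x_cyclohexane = 0.1481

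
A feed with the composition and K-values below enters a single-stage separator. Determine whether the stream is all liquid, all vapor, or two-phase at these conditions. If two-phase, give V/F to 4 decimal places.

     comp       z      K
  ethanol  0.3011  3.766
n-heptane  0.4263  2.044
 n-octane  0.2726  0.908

all vapor

ΣzᵢKᵢ = 2.2528; Σzᵢ/Kᵢ = 0.5887.
Since Σzᵢ/Kᵢ < 1 the mixture is above its dew point — single vapor phase.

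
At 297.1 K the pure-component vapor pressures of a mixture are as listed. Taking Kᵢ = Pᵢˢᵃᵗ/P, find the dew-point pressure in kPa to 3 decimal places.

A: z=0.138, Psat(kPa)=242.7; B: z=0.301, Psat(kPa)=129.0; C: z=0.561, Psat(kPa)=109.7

At the dew point ψ → 1, so Σzᵢ/Kᵢ = 1 with Kᵢ = Pᵢˢᵃᵗ/P ⇒ 1/P = Σzᵢ/Pᵢˢᵃᵗ.
1/P = 0.138/242.7 + 0.301/129.0 + 0.561/109.7 = 0.008016 ⇒ P = 124.752 kPa

Pdew = 124.752 kPa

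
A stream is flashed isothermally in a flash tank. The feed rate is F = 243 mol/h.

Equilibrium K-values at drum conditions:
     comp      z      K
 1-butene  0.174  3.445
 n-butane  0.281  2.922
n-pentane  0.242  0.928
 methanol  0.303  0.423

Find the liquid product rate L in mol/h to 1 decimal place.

Newton iteration, V/F⁰ = 0.5:
  V/F = 0.500: g = 0.2030, g' = -0.681 → V/F = 0.798
  V/F = 0.798: g = 0.0147, g' = -0.629 → V/F = 0.822
  V/F = 0.822: g = -0.0001, g' = -0.637 → V/F = 0.821
Converged at V/F = 0.821.
Then V = V/F·F = 0.8214·243 = 199.6 mol/h and L = F − V = 43.4 mol/h.

L = 43.4 mol/h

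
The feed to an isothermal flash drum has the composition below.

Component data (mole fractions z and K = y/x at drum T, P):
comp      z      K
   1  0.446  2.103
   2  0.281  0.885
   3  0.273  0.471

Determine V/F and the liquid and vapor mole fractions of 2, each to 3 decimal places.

V/F = 0.735, x_2 = 0.307, y_2 = 0.272

Rachford–Rice: g(V/F) = Σ zᵢ(Kᵢ−1)/(1+V/F(Kᵢ−1)) = 0.
Check two-phase: ΣzᵢKᵢ = 1.315 > 1 and Σzᵢ/Kᵢ = 1.109 > 1, so g(0) = 0.315 > 0 and g(1) = -0.109 < 0.
Newton–Raphson from V/F = 0.5:
  V/F = 0.500: g = 0.0864, g' = -0.371 → V/F = 0.733
  V/F = 0.733: g = 0.0008, g' = -0.374 → V/F = 0.735
Converged at V/F = 0.735.
Compositions from xᵢ = zᵢ/(1+V/F(Kᵢ−1)), yᵢ = Kᵢxᵢ:
  1: x = 0.246, y = 0.518
  2: x = 0.307, y = 0.272
  3: x = 0.447, y = 0.210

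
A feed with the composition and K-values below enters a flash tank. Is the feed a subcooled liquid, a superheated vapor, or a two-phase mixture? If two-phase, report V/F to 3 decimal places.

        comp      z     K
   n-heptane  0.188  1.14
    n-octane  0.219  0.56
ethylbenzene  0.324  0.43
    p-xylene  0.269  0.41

subcooled liquid

ΣzᵢKᵢ = 0.587; Σzᵢ/Kᵢ = 1.966.
Since ΣzᵢKᵢ < 1 the mixture is below its bubble point — single liquid phase.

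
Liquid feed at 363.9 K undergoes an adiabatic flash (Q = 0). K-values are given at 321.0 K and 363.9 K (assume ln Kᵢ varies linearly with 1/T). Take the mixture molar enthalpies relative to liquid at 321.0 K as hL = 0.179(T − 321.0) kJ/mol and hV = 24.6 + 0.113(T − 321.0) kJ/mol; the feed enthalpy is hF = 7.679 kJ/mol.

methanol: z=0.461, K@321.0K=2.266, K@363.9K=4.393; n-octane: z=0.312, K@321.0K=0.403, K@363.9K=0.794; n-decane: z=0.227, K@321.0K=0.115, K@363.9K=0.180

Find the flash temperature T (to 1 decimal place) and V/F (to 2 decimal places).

T = 325.5 K, V/F = 0.28

Adiabatic flash: solve Rachford–Rice at each trial T, then check hF = ψ·hV(T) + (1−ψ)·hL(T).
  T = 321.0 K: K = (2.266, 0.403, 0.115), RR gives ψ = 0.212, H_out = 5.204 kJ/mol
  T = 363.9 K: K = (4.393, 0.794, 0.180), RR gives ψ = 0.662, H_out = 22.095 kJ/mol
  T = 342.4 K: K = (3.219, 0.577, 0.146), RR gives ψ = 0.481, H_out = 14.987 kJ/mol
  T = 331.7 K: K = (2.716, 0.485, 0.130), RR gives ψ = 0.364, H_out = 10.618 kJ/mol
  T = 326.4 K: K = (2.487, 0.443, 0.122), RR gives ψ = 0.295, H_out = 8.113 kJ/mol
  T = 323.7 K: K = (2.375, 0.423, 0.119), RR gives ψ = 0.255, H_out = 6.712 kJ/mol
  T = 325.0 K: K = (2.428, 0.433, 0.121), RR gives ψ = 0.275, H_out = 7.398 kJ/mol
  T = 325.7 K: K = (2.457, 0.438, 0.121), RR gives ψ = 0.285, H_out = 7.759 kJ/mol
Linear interpolation between T = 325.0 (H_out = 7.398) and T = 325.7 (H_out = 7.759) on hF = 7.679 gives T ≈ 325.5 K, at which ψ = 0.28.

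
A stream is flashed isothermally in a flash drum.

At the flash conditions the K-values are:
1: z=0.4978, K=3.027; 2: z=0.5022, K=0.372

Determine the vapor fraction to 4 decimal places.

ψ = 0.5449

Material balance + equilibrium reduce to Σ zᵢ(Kᵢ−1)/(1+ψ(Kᵢ−1)) = 0.
Check two-phase: ΣzᵢKᵢ = 1.6937 > 1 and Σzᵢ/Kᵢ = 1.5145 > 1, so g(0) = 0.6937 > 0 and g(1) = -0.5145 < 0.
Binary case is linear: z₁(K₁−1)(1+ψ(K₂−1)) + z₂(K₂−1)(1+ψ(K₁−1)) = 0
⇒ ψ = [z₁(K₁−1)+z₂(K₂−1)] / [−(K₁−1)(K₂−1)] = 0.69366/1.27296 = 0.5449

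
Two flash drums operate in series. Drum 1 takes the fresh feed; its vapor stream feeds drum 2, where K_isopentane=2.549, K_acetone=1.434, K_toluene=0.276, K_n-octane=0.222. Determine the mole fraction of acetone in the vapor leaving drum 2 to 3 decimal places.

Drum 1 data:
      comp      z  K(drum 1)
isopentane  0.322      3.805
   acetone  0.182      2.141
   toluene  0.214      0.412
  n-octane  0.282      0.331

y_acetone (drum 2) = 0.264

Drum 1:
Material balance + equilibrium reduce to Σ zᵢ(Kᵢ−1)/(1+ψ₁(Kᵢ−1)) = 0.
Feasibility: ΣzᵢKᵢ = 1.796, Σzᵢ/Kᵢ = 1.541 — both > 1, two phases present.
Newton iteration, ψ₁⁰ = 0.32:
  ψ₁ = 0.320: g = 0.2331, g' = -1.147 → ψ₁ = 0.523
  ψ₁ = 0.523: g = 0.0241, g' = -0.962 → ψ₁ = 0.548
Converged at ψ₁ = 0.548.
Drum-1 compositions:
  isopentane: x = 0.127, y = 0.483
  acetone: x = 0.112, y = 0.240
  toluene: x = 0.316, y = 0.130
  n-octane: x = 0.445, y = 0.147
Drum-2 feed = drum-1 vapor: z₂ = (0.4828, 0.2397, 0.1301, 0.1474).
Drum 2:
Let ψ₂ = V/F and solve Σ zᵢ(Kᵢ−1)/(1+ψ₂(Kᵢ−1)) = 0.
Feasibility: ΣzᵢKᵢ = 1.643, Σzᵢ/Kᵢ = 1.492 — both > 1, two phases present.
Newton iteration, ψ₂⁰ = 0.31:
  ψ₂ = 0.310: g = 0.3243, g' = -0.832 → ψ₂ = 0.700
  ψ₂ = 0.700: g = -0.0040, g' = -1.003 → ψ₂ = 0.696
Converged at ψ₂ = 0.696.
  isopentane: x = 0.232, y = 0.592
  acetone: x = 0.184, y = 0.264
  toluene: x = 0.262, y = 0.072
  n-octane: x = 0.321, y = 0.071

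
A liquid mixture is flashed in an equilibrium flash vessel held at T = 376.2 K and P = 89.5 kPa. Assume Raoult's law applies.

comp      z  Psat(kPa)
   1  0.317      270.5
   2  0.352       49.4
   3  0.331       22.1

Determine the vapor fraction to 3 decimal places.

ψ = 0.190

Raoult's law: Kᵢ = Pᵢˢᵃᵗ/P = Pᵢˢᵃᵗ/89.5.
  K_1 = 270.5/89.5 = 3.02235, K_2 = 49.4/89.5 = 0.55196, K_3 = 22.1/89.5 = 0.24693
Let ψ = V/F and solve Σ zᵢ(Kᵢ−1)/(1+ψ(Kᵢ−1)) = 0.
Feasibility: ΣzᵢKᵢ = 1.234, Σzᵢ/Kᵢ = 2.083 — both > 1, two phases present.
Newton iteration, ψ⁰ = 0.5:
  ψ = 0.500: g = -0.2843, g' = -0.921 → ψ = 0.191
  ψ = 0.191: g = -0.0014, g' = -1.015 → ψ = 0.190
Converged at ψ = 0.190.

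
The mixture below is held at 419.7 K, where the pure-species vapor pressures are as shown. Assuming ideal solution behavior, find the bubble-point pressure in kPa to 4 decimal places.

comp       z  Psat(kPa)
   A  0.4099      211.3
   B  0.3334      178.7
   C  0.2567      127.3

At the bubble point ψ → 0, so ΣzᵢKᵢ = 1 with Kᵢ = Pᵢˢᵃᵗ/P ⇒ P = ΣzᵢPᵢˢᵃᵗ.
P = 0.4099·211.3 + 0.3334·178.7 + 0.2567·127.3 = 178.8684 kPa

Pbub = 178.8684 kPa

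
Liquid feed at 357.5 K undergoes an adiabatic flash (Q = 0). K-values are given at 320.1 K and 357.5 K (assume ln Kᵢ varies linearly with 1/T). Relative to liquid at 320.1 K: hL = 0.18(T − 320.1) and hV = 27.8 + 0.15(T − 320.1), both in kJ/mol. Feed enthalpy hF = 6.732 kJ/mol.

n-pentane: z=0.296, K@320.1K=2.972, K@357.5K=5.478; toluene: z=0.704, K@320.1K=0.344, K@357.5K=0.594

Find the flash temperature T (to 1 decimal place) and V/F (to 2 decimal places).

T = 327.9 K, V/F = 0.19

Adiabatic flash: solve Rachford–Rice at each trial T, then check hF = ψ·hV(T) + (1−ψ)·hL(T).
  T = 320.1 K: K = (2.972, 0.344), RR gives ψ = 0.094, H_out = 2.619 kJ/mol
  T = 357.5 K: K = (5.478, 0.594), RR gives ψ = 0.572, H_out = 21.988 kJ/mol
  T = 338.8 K: K = (4.104, 0.459), RR gives ψ = 0.320, H_out = 12.088 kJ/mol
  T = 329.5 K: K = (3.511, 0.399), RR gives ψ = 0.212, H_out = 7.537 kJ/mol
  T = 324.8 K: K = (3.234, 0.371), RR gives ψ = 0.156, H_out = 5.147 kJ/mol
  T = 327.1 K: K = (3.368, 0.385), RR gives ψ = 0.184, H_out = 6.330 kJ/mol
Linear interpolation between T = 327.1 (H_out = 6.330) and T = 329.5 (H_out = 7.537) on hF = 6.732 gives T ≈ 327.9 K, at which ψ = 0.19.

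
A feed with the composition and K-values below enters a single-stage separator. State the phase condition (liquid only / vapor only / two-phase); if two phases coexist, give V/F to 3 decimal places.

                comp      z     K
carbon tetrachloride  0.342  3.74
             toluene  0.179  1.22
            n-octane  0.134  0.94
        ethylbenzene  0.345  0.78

ΣzᵢKᵢ = 1.893; Σzᵢ/Kᵢ = 0.823.
Since Σzᵢ/Kᵢ < 1 the mixture is above its dew point — single vapor phase.

vapor only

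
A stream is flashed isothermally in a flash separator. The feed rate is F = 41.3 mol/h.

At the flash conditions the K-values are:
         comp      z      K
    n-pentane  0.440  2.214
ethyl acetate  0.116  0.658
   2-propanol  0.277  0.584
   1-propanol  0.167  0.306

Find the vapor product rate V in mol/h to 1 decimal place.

Rachford–Rice: g(V/F) = Σ zᵢ(Kᵢ−1)/(1+V/F(Kᵢ−1)) = 0.
Check two-phase: ΣzᵢKᵢ = 1.263 > 1 and Σzᵢ/Kᵢ = 1.395 > 1, so g(0) = 0.263 > 0 and g(1) = -0.395 < 0.
Iterate (Newton) starting at V/F = 0.41:
  V/F = 0.410: g = 0.0096, g' = -0.534 → V/F = 0.428
Converged at V/F = 0.428.
Then V = V/F·F = 0.4280·41.3 = 17.7 mol/h and L = F − V = 23.6 mol/h.

V = 17.7 mol/h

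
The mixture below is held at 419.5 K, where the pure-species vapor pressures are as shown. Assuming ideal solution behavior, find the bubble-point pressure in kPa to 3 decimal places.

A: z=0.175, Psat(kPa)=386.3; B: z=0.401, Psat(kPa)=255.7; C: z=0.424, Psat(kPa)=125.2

Pbub = 223.223 kPa

At the bubble point ψ → 0, so ΣzᵢKᵢ = 1 with Kᵢ = Pᵢˢᵃᵗ/P ⇒ P = ΣzᵢPᵢˢᵃᵗ.
P = 0.175·386.3 + 0.401·255.7 + 0.424·125.2 = 223.223 kPa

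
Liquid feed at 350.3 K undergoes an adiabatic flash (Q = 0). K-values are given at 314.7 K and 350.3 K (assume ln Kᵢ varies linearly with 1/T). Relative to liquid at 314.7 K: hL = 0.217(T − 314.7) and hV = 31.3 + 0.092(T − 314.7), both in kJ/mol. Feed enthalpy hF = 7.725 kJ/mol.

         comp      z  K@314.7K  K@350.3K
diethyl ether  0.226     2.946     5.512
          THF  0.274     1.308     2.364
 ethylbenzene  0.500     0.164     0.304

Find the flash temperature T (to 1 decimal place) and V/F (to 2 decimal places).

Adiabatic flash: solve Rachford–Rice at each trial T, then check hF = ψ·hV(T) + (1−ψ)·hL(T).
  T = 314.7 K: K = (2.946, 1.308, 0.164), RR gives ψ = 0.094, H_out = 2.947 kJ/mol
  T = 350.3 K: K = (5.512, 2.364, 0.304), RR gives ψ = 0.501, H_out = 21.187 kJ/mol
  T = 332.5 K: K = (4.098, 1.787, 0.227), RR gives ψ = 0.329, H_out = 13.419 kJ/mol
  T = 323.6 K: K = (3.490, 1.535, 0.194), RR gives ψ = 0.224, H_out = 8.701 kJ/mol
  T = 319.1 K: K = (3.207, 1.417, 0.178), RR gives ψ = 0.163, H_out = 5.955 kJ/mol
  T = 321.4 K: K = (3.350, 1.477, 0.186), RR gives ψ = 0.195, H_out = 7.395 kJ/mol
  T = 322.5 K: K = (3.420, 1.506, 0.190), RR gives ψ = 0.210, H_out = 8.057 kJ/mol
Linear interpolation between T = 321.4 (H_out = 7.395) and T = 322.5 (H_out = 8.057) on hF = 7.725 gives T ≈ 321.9 K, at which ψ = 0.20.

T = 321.9 K, V/F = 0.20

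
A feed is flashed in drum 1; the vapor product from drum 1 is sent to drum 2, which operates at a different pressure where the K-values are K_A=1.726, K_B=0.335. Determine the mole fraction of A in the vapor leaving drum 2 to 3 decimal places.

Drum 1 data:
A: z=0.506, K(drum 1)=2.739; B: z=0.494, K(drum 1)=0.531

y_A (drum 2) = 0.825

Drum 1:
Material balance + equilibrium reduce to Σ zᵢ(Kᵢ−1)/(1+ψ₁(Kᵢ−1)) = 0.
g(0) = ΣzᵢKᵢ − 1 = 0.648 and g(1) = 1 − Σzᵢ/Kᵢ = -0.115, so a root lies in (0, 1).
Binary case is linear: z₁(K₁−1)(1+ψ₁(K₂−1)) + z₂(K₂−1)(1+ψ₁(K₁−1)) = 0
⇒ ψ₁ = [z₁(K₁−1)+z₂(K₂−1)] / [−(K₁−1)(K₂−1)] = 0.6482/0.8156 = 0.795
Drum-1 compositions:
  A: x = 0.212, y = 0.582
  B: x = 0.788, y = 0.418
Drum-2 feed = drum-1 vapor: z₂ = (0.5818, 0.4182).
Drum 2:
Material balance + equilibrium reduce to Σ zᵢ(Kᵢ−1)/(1+ψ₂(Kᵢ−1)) = 0.
Check two-phase: ΣzᵢKᵢ = 1.144 > 1 and Σzᵢ/Kᵢ = 1.585 > 1, so g(0) = 0.144 > 0 and g(1) = -0.585 < 0.
Binary case is linear: z₁(K₁−1)(1+ψ₂(K₂−1)) + z₂(K₂−1)(1+ψ₂(K₁−1)) = 0
⇒ ψ₂ = [z₁(K₁−1)+z₂(K₂−1)] / [−(K₁−1)(K₂−1)] = 0.1443/0.4828 = 0.299
  A: x = 0.478, y = 0.825
  B: x = 0.522, y = 0.175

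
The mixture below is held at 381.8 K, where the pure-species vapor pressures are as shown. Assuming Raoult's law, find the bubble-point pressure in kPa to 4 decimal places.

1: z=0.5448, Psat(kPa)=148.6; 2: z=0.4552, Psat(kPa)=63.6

Pbub = 109.9080 kPa

At the bubble point ψ → 0, so ΣzᵢKᵢ = 1 with Kᵢ = Pᵢˢᵃᵗ/P ⇒ P = ΣzᵢPᵢˢᵃᵗ.
P = 0.5448·148.6 + 0.4552·63.6 = 109.9080 kPa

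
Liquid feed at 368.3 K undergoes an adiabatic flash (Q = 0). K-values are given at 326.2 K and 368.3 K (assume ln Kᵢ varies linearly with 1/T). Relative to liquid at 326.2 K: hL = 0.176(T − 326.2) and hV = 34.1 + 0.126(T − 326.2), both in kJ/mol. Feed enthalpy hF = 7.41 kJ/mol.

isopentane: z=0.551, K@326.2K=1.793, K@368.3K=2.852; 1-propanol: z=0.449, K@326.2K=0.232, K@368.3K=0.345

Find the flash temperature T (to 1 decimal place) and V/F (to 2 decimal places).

Adiabatic flash: solve Rachford–Rice at each trial T, then check hF = ψ·hV(T) + (1−ψ)·hL(T).
  T = 326.2 K: K = (1.793, 0.232), RR gives ψ = 0.151, H_out = 5.157 kJ/mol
  T = 368.3 K: K = (2.852, 0.345), RR gives ψ = 0.599, H_out = 26.568 kJ/mol
  T = 347.2 K: K = (2.292, 0.286), RR gives ψ = 0.424, H_out = 17.724 kJ/mol
  T = 336.7 K: K = (2.035, 0.259), RR gives ψ = 0.309, H_out = 12.233 kJ/mol
  T = 331.4 K: K = (1.911, 0.245), RR gives ψ = 0.237, H_out = 8.932 kJ/mol
  T = 328.8 K: K = (1.852, 0.238), RR gives ψ = 0.196, H_out = 7.123 kJ/mol
  T = 330.1 K: K = (1.881, 0.242), RR gives ψ = 0.217, H_out = 8.046 kJ/mol
Linear interpolation between T = 328.8 (H_out = 7.123) and T = 330.1 (H_out = 8.046) on hF = 7.41 gives T ≈ 329.2 K, at which ψ = 0.20.

T = 329.2 K, V/F = 0.20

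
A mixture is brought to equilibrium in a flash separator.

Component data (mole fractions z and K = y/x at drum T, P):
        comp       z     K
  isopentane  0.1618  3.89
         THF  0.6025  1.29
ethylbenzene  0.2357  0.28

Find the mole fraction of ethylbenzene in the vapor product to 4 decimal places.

y_ethylbenzene = 0.1215

Rachford–Rice: g(β) = Σ zᵢ(Kᵢ−1)/(1+β(Kᵢ−1)) = 0.
g(0) = ΣzᵢKᵢ − 1 = 0.4726 and g(1) = 1 − Σzᵢ/Kᵢ = -0.3504, so a root lies in (0, 1).
Newton iteration, β⁰ = 0.5:
  β = 0.5000: g = 0.07868, g' = -0.5630 → β = 0.6398
  β = 0.6398: g = -0.00311, g' = -0.6225 → β = 0.6348
  β = 0.6348: g = -0.00001, g' = -0.6188 → β = 0.6347
Converged at β = 0.6347.
Compositions from xᵢ = zᵢ/(1+β(Kᵢ−1)), yᵢ = Kᵢxᵢ:
  isopentane: x = 0.0571, y = 0.2221
  THF: x = 0.5088, y = 0.6564
  ethylbenzene: x = 0.4341, y = 0.1215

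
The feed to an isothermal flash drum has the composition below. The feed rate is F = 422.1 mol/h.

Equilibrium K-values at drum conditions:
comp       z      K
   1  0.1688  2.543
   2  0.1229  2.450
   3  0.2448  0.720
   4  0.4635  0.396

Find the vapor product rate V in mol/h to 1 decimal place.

Newton iteration, β⁰ = 0.5:
  β = 0.5000: g = -0.23045, g' = -0.5879 → β = 0.1080
  β = 0.1080: g = 0.00714, g' = -0.7023 → β = 0.1182
  β = 0.1182: g = 0.00005, g' = -0.6924 → β = 0.1183
Converged at β = 0.1183.
Then V = β·F = 0.1183·422.1 = 49.9 mol/h and L = F − V = 372.2 mol/h.

V = 49.9 mol/h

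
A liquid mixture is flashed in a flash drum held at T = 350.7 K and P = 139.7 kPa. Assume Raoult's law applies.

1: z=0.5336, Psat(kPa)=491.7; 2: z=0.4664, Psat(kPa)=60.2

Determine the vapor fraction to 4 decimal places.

Raoult's law: Kᵢ = Pᵢˢᵃᵗ/P = Pᵢˢᵃᵗ/139.7.
  K_1 = 491.7/139.7 = 3.519685, K_2 = 60.2/139.7 = 0.430923
Material balance + equilibrium reduce to Σ zᵢ(Kᵢ−1)/(1+ψ(Kᵢ−1)) = 0.
Feasibility: ΣzᵢKᵢ = 2.0791, Σzᵢ/Kᵢ = 1.2339 — both > 1, two phases present.
Iterate (Newton) starting at ψ = 0.44:
  ψ = 0.4400: g = 0.28353, g' = -1.0307 → ψ = 0.7151
  ψ = 0.7151: g = 0.03233, g' = -0.8610 → ψ = 0.7526
Converged at ψ = 0.7526.

ψ = 0.7526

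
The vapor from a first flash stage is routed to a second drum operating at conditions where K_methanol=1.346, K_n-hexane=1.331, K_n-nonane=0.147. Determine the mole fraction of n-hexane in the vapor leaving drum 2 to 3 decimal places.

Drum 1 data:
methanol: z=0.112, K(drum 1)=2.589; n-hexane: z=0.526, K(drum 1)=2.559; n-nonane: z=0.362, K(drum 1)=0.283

Drum 1:
Newton–Raphson from ψ₁ = 0.45:
  ψ₁ = 0.450: g = 0.2025, g' = -0.943 → ψ₁ = 0.665
  ψ₁ = 0.665: g = -0.0066, g' = -1.054 → ψ₁ = 0.658
Converged at ψ₁ = 0.658.
Drum-1 compositions:
  methanol: x = 0.055, y = 0.142
  n-hexane: x = 0.260, y = 0.664
  n-nonane: x = 0.686, y = 0.194
Drum-2 feed = drum-1 vapor: z₂ = (0.1417, 0.6642, 0.1941).
Drum 2:
Let ψ₂ = V/F and solve Σ zᵢ(Kᵢ−1)/(1+ψ₂(Kᵢ−1)) = 0.
g(0) = ΣzᵢKᵢ − 1 = 0.103 and g(1) = 1 − Σzᵢ/Kᵢ = -0.924, so a root lies in (0, 1).
Iterate (Newton) starting at ψ₂ = 0.59:
  ψ₂ = 0.590: g = -0.1086, g' = -0.635 → ψ₂ = 0.419
  ψ₂ = 0.419: g = -0.0217, g' = -0.411 → ψ₂ = 0.366
  ψ₂ = 0.366: g = -0.0011, g' = -0.370 → ψ₂ = 0.363
Converged at ψ₂ = 0.363.
  methanol: x = 0.126, y = 0.169
  n-hexane: x = 0.593, y = 0.789
  n-nonane: x = 0.281, y = 0.041

y_n-hexane (drum 2) = 0.789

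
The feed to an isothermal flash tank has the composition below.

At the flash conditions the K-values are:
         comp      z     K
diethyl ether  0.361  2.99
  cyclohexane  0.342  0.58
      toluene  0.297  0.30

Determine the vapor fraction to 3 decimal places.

Let ψ = V/F and solve Σ zᵢ(Kᵢ−1)/(1+ψ(Kᵢ−1)) = 0.
Check two-phase: ΣzᵢKᵢ = 1.367 > 1 and Σzᵢ/Kᵢ = 1.700 > 1, so g(0) = 0.367 > 0 and g(1) = -0.700 < 0.
Iterate (Newton) starting at ψ = 0.5:
  ψ = 0.500: g = -0.1416, g' = -0.800 → ψ = 0.323
  ψ = 0.323: g = 0.0024, g' = -0.853 → ψ = 0.326
Converged at ψ = 0.326.

ψ = 0.326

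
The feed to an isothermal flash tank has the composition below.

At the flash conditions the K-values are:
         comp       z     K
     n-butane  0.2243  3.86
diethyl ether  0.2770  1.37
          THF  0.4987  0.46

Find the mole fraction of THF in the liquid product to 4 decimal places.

x_THF = 0.6684

Material balance + equilibrium reduce to Σ zᵢ(Kᵢ−1)/(1+ψ(Kᵢ−1)) = 0.
Feasibility: ΣzᵢKᵢ = 1.4747, Σzᵢ/Kᵢ = 1.3444 — both > 1, two phases present.
Newton–Raphson from ψ = 0.5:
  ψ = 0.5000: g = -0.01842, g' = -0.6106 → ψ = 0.4698
  ψ = 0.4698: g = 0.00017, g' = -0.6226 → ψ = 0.4701
Converged at ψ = 0.4701.
Compositions from xᵢ = zᵢ/(1+ψ(Kᵢ−1)), yᵢ = Kᵢxᵢ:
  n-butane: x = 0.0957, y = 0.3693
  diethyl ether: x = 0.2360, y = 0.3233
  THF: x = 0.6684, y = 0.3075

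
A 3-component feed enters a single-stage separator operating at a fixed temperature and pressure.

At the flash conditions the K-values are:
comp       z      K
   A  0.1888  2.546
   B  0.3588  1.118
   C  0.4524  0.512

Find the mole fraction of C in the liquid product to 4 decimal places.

Newton–Raphson from ψ = 0.61:
  ψ = 0.6100: g = -0.12463, g' = -0.3423 → ψ = 0.2459
  ψ = 0.2459: g = 0.00176, g' = -0.3807 → ψ = 0.2505
Converged at ψ = 0.2505.
Compositions from xᵢ = zᵢ/(1+ψ(Kᵢ−1)), yᵢ = Kᵢxᵢ:
  A: x = 0.1361, y = 0.3465
  B: x = 0.3485, y = 0.3896
  C: x = 0.5154, y = 0.2639

x_C = 0.5154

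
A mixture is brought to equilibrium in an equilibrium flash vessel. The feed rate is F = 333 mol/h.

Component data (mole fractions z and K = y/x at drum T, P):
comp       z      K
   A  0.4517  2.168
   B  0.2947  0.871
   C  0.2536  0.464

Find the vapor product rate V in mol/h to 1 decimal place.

Rachford–Rice: g(ψ) = Σ zᵢ(Kᵢ−1)/(1+ψ(Kᵢ−1)) = 0.
Feasibility: ΣzᵢKᵢ = 1.3536, Σzᵢ/Kᵢ = 1.0932 — both > 1, two phases present.
Iterate (Newton) starting at ψ = 0.44:
  ψ = 0.4400: g = 0.13030, g' = -0.3991 → ψ = 0.7665
  ψ = 0.7665: g = 0.00548, g' = -0.3875 → ψ = 0.7806
Converged at ψ = 0.7806.
Then V = ψ·F = 0.7806·333 = 259.9 mol/h and L = F − V = 73.1 mol/h.

V = 259.9 mol/h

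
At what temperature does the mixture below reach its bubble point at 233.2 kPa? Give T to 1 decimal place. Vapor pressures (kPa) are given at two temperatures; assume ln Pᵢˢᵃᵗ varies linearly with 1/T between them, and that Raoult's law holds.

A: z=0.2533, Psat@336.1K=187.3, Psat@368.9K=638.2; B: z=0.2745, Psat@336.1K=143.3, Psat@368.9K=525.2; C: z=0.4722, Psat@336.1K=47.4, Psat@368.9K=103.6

T = 356.6 K

Bubble-point temperature: ΣzᵢPᵢˢᵃᵗ(T) = P. Interpolate ln Pᵢˢᵃᵗ = aᵢ + bᵢ/T.
  T = 336.1 K: ΣzᵢPᵢˢᵃᵗ = 109.16 kPa
  T = 368.9 K: ΣzᵢPᵢˢᵃᵗ = 354.74 kPa
  T = 352.5 K: ΣzᵢPᵢˢᵃᵗ = 201.42 kPa
  T = 360.7 K: ΣzᵢPᵢˢᵃᵗ = 268.80 kPa
  T = 356.6 K: ΣzᵢPᵢˢᵃᵗ = 233.02 kPa
  T = 358.6 K: ΣzᵢPᵢˢᵃᵗ = 249.92 kPa
Interpolating between 356.6 K and 358.6 K gives T ≈ 356.6 K.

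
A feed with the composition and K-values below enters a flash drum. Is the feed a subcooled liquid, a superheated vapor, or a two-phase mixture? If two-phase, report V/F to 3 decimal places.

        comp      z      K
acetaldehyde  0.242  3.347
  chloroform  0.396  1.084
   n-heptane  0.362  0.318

two-phase, V/F = 0.379

ΣzᵢKᵢ = 1.354; Σzᵢ/Kᵢ = 1.576.
Both exceed 1, so a two-phase solution exists.
Newton iteration, ψ⁰ = 0.61:
  ψ = 0.610: g = -0.1575, g' = -0.722 → ψ = 0.392
  ψ = 0.392: g = -0.0087, g' = -0.678 → ψ = 0.379
Converged at ψ = 0.379.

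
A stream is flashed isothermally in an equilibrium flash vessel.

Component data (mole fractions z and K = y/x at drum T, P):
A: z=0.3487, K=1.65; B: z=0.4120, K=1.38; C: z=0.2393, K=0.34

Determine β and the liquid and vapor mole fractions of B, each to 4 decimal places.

Rachford–Rice: g(β) = Σ zᵢ(Kᵢ−1)/(1+β(Kᵢ−1)) = 0.
g(0) = ΣzᵢKᵢ − 1 = 0.2253 and g(1) = 1 − Σzᵢ/Kᵢ = -0.2137, so a root lies in (0, 1).
Newton–Raphson from β = 0.5:
  β = 0.5000: g = 0.06690, g' = -0.3581 → β = 0.6868
  β = 0.6868: g = -0.00802, g' = -0.4566 → β = 0.6692
  β = 0.6692: g = -0.00011, g' = -0.4438 → β = 0.6690
Converged at β = 0.6690.
Compositions from xᵢ = zᵢ/(1+β(Kᵢ−1)), yᵢ = Kᵢxᵢ:
  A: x = 0.2430, y = 0.4010
  B: x = 0.3285, y = 0.4533
  C: x = 0.4285, y = 0.1457

β = 0.6690, x_B = 0.3285, y_B = 0.4533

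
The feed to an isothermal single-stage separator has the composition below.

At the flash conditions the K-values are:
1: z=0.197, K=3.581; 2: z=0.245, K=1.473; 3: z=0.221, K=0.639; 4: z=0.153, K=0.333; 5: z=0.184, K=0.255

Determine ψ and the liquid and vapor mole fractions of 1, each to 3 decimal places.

Newton iteration, ψ⁰ = 0.48:
  ψ = 0.480: g = -0.1385, g' = -0.735 → ψ = 0.292
  ψ = 0.292: g = 0.0009, g' = -0.777 → ψ = 0.293
Converged at ψ = 0.293.
Compositions from xᵢ = zᵢ/(1+ψ(Kᵢ−1)), yᵢ = Kᵢxᵢ:
  1: x = 0.112, y = 0.402
  2: x = 0.215, y = 0.317
  3: x = 0.247, y = 0.158
  4: x = 0.190, y = 0.063
  5: x = 0.235, y = 0.060

ψ = 0.293, x_1 = 0.112, y_1 = 0.402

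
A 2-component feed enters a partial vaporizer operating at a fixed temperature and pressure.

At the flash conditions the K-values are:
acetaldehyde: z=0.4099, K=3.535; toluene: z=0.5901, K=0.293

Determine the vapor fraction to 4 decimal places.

Material balance + equilibrium reduce to Σ zᵢ(Kᵢ−1)/(1+ψ(Kᵢ−1)) = 0.
g(0) = ΣzᵢKᵢ − 1 = 0.6219 and g(1) = 1 − Σzᵢ/Kᵢ = -1.1299, so a root lies in (0, 1).
Binary case is linear: z₁(K₁−1)(1+ψ(K₂−1)) + z₂(K₂−1)(1+ψ(K₁−1)) = 0
⇒ ψ = [z₁(K₁−1)+z₂(K₂−1)] / [−(K₁−1)(K₂−1)] = 0.62190/1.79225 = 0.3470

ψ = 0.3470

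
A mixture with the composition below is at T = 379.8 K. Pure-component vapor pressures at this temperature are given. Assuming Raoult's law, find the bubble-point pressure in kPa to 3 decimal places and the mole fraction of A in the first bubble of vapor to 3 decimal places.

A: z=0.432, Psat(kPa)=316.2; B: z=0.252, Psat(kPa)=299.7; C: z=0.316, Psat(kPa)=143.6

At the bubble point ψ → 0, so ΣzᵢKᵢ = 1 with Kᵢ = Pᵢˢᵃᵗ/P ⇒ P = ΣzᵢPᵢˢᵃᵗ.
P = 0.432·316.2 + 0.252·299.7 + 0.316·143.6 = 257.500 kPa
yᵢ = zᵢPᵢˢᵃᵗ/P ⇒ y_A = 0.432·316.2/257.500 = 0.530

Pbub = 257.500 kPa, y_A = 0.530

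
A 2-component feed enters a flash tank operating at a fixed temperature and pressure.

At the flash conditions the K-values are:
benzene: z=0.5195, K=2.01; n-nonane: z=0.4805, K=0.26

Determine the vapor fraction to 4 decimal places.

Let ψ = V/F and solve Σ zᵢ(Kᵢ−1)/(1+ψ(Kᵢ−1)) = 0.
g(0) = ΣzᵢKᵢ − 1 = 0.1691 and g(1) = 1 − Σzᵢ/Kᵢ = -1.1065, so a root lies in (0, 1).
Binary case is linear: z₁(K₁−1)(1+ψ(K₂−1)) + z₂(K₂−1)(1+ψ(K₁−1)) = 0
⇒ ψ = [z₁(K₁−1)+z₂(K₂−1)] / [−(K₁−1)(K₂−1)] = 0.16912/0.74740 = 0.2263

ψ = 0.2263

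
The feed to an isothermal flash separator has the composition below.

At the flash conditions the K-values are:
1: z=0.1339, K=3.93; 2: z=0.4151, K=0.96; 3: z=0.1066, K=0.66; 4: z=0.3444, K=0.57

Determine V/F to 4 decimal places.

V/F = 0.2587

Rachford–Rice: g(V/F) = Σ zᵢ(Kᵢ−1)/(1+V/F(Kᵢ−1)) = 0.
g(0) = ΣzᵢKᵢ − 1 = 0.1914 and g(1) = 1 − Σzᵢ/Kᵢ = -0.2322, so a root lies in (0, 1).
Iterate (Newton) starting at V/F = 0.4:
  V/F = 0.4000: g = -0.05705, g' = -0.3537 → V/F = 0.2387
  V/F = 0.2387: g = 0.00961, g' = -0.4924 → V/F = 0.2582
  V/F = 0.2582: g = 0.00024, g' = -0.4686 → V/F = 0.2587
Converged at V/F = 0.2587.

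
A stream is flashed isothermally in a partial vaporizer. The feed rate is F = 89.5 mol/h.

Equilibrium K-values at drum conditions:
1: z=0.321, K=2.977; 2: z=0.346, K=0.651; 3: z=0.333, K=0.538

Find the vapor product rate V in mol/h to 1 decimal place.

Newton–Raphson from β = 0.5:
  β = 0.500: g = -0.0272, g' = -0.499 → β = 0.446
  β = 0.446: g = 0.0007, g' = -0.526 → β = 0.447
Converged at β = 0.447.
Then V = β·F = 0.4469·89.5 = 40.0 mol/h and L = F − V = 49.5 mol/h.

V = 40.0 mol/h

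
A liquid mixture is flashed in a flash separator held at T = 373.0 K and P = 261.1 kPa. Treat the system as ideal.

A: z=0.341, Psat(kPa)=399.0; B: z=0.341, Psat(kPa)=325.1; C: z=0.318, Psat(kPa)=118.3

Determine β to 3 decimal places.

Raoult's law: Kᵢ = Pᵢˢᵃᵗ/P = Pᵢˢᵃᵗ/261.1.
  K_A = 399.0/261.1 = 1.52815, K_B = 325.1/261.1 = 1.24512, K_C = 118.3/261.1 = 0.45308
Rachford–Rice: g(β) = Σ zᵢ(Kᵢ−1)/(1+β(Kᵢ−1)) = 0.
Feasibility: ΣzᵢKᵢ = 1.090, Σzᵢ/Kᵢ = 1.199 — both > 1, two phases present.
Iterate (Newton) starting at β = 0.4:
  β = 0.400: g = 0.0022, g' = -0.238 → β = 0.409
Converged at β = 0.409.

β = 0.409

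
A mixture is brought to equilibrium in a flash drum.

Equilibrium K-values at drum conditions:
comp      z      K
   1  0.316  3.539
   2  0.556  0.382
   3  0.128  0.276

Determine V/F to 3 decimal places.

Rachford–Rice: g(V/F) = Σ zᵢ(Kᵢ−1)/(1+V/F(Kᵢ−1)) = 0.
Feasibility: ΣzᵢKᵢ = 1.366, Σzᵢ/Kᵢ = 2.009 — both > 1, two phases present.
Newton–Raphson from V/F = 0.56:
  V/F = 0.560: g = -0.3500, g' = -1.034 → V/F = 0.221
  V/F = 0.221: g = 0.0052, g' = -1.215 → V/F = 0.226
Converged at V/F = 0.226.

V/F = 0.226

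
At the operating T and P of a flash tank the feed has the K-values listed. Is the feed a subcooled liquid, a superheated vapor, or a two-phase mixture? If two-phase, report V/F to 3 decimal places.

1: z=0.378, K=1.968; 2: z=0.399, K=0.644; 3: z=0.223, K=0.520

two-phase, V/F = 0.299

ΣzᵢKᵢ = 1.117; Σzᵢ/Kᵢ = 1.240.
Both exceed 1, so a two-phase solution exists.
Material balance + equilibrium reduce to Σ zᵢ(Kᵢ−1)/(1+ψ(Kᵢ−1)) = 0.
Newton–Raphson from ψ = 0.5:
  ψ = 0.500: g = -0.0671, g' = -0.325 → ψ = 0.293
  ψ = 0.293: g = 0.0018, g' = -0.347 → ψ = 0.299
Converged at ψ = 0.299.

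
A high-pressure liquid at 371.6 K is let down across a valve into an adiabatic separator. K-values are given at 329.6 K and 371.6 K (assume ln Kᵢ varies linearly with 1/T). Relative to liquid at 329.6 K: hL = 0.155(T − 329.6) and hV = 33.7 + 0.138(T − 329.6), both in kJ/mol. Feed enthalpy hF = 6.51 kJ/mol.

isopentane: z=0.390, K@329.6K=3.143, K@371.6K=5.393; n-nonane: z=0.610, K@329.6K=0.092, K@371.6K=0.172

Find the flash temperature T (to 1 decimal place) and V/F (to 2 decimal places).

T = 334.0 K, V/F = 0.17

Adiabatic flash: solve Rachford–Rice at each trial T, then check hF = ψ·hV(T) + (1−ψ)·hL(T).
  T = 329.6 K: K = (3.143, 0.092), RR gives ψ = 0.145, H_out = 4.882 kJ/mol
  T = 371.6 K: K = (5.393, 0.172), RR gives ψ = 0.332, H_out = 17.467 kJ/mol
  T = 350.6 K: K = (4.184, 0.128), RR gives ψ = 0.256, H_out = 11.783 kJ/mol
  T = 340.1 K: K = (3.642, 0.109), RR gives ψ = 0.207, H_out = 8.564 kJ/mol
  T = 334.9 K: K = (3.390, 0.100), RR gives ψ = 0.178, H_out = 6.814 kJ/mol
  T = 332.2 K: K = (3.263, 0.096), RR gives ψ = 0.162, H_out = 5.851 kJ/mol
  T = 333.5 K: K = (3.324, 0.098), RR gives ψ = 0.170, H_out = 6.320 kJ/mol
Linear interpolation between T = 333.5 (H_out = 6.320) and T = 334.9 (H_out = 6.814) on hF = 6.51 gives T ≈ 334.0 K, at which ψ = 0.17.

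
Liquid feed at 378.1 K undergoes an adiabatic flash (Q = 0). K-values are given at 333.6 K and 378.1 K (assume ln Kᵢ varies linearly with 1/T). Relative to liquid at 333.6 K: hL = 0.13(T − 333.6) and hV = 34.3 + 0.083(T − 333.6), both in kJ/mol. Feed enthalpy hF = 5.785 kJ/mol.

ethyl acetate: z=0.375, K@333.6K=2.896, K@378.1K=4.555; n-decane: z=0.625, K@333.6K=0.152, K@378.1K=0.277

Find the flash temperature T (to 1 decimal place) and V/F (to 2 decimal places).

Adiabatic flash: solve Rachford–Rice at each trial T, then check hF = ψ·hV(T) + (1−ψ)·hL(T).
  T = 333.6 K: K = (2.896, 0.152), RR gives ψ = 0.113, H_out = 3.861 kJ/mol
  T = 378.1 K: K = (4.555, 0.277), RR gives ψ = 0.343, H_out = 16.828 kJ/mol
  T = 355.9 K: K = (3.686, 0.209), RR gives ψ = 0.241, H_out = 10.929 kJ/mol
  T = 344.8 K: K = (3.282, 0.179), RR gives ψ = 0.183, H_out = 7.638 kJ/mol
  T = 339.2 K: K = (3.086, 0.165), RR gives ψ = 0.150, H_out = 5.822 kJ/mol
  T = 336.4 K: K = (2.990, 0.159), RR gives ψ = 0.132, H_out = 4.862 kJ/mol
  T = 337.8 K: K = (3.038, 0.162), RR gives ψ = 0.141, H_out = 5.347 kJ/mol
Linear interpolation between T = 337.8 (H_out = 5.347) and T = 339.2 (H_out = 5.822) on hF = 5.785 gives T ≈ 339.1 K, at which ψ = 0.15.

T = 339.1 K, V/F = 0.15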